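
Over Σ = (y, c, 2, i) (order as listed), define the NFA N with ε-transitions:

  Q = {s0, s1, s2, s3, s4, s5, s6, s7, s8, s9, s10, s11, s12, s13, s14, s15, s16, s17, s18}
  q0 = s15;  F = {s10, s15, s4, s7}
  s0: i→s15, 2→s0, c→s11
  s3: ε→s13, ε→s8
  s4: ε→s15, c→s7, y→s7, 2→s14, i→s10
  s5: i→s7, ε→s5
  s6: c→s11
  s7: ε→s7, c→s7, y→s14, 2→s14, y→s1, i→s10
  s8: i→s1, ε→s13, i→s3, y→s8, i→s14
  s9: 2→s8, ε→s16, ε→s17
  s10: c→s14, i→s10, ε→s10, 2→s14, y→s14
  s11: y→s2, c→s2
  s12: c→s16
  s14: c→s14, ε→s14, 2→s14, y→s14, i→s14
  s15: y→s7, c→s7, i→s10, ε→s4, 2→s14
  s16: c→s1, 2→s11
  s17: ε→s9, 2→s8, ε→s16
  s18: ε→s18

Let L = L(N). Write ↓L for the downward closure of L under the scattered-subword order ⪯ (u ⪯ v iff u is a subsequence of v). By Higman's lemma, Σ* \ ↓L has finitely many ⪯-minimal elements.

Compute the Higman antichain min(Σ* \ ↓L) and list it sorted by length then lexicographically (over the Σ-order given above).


|Q|=19, |F|=4, |δ|=51 (14 ε).
min D↑ (4 st, q0=0, F={2}): 0:y→1,c→1,2→2,i→3 1:y→2,c→1,2→2,i→3 2:y→2,c→2,2→2,i→2 3:y→2,c→2,2→2,i→3 [Hopcroft].
'2': |S_i|=[6, 1] end={s14} — reject; 1/1 single-dels accept.
'yy': N↓-sim [6, 4, 2] end={s1,s14} ∉↓L; 2/2 del acc.
'cy': run [6, 4, 2] end={s1,s14} rej; 2/2 del acc.
'iy': run [6, 2, 1] end={s14} rej; 2/2 single-dels accept.
'ic': run [6, 2, 1] end={s14} rej; 2/2 del acc.
5 words, ⪯-incomp.

Antichain: [2, yy, cy, iy, ic].


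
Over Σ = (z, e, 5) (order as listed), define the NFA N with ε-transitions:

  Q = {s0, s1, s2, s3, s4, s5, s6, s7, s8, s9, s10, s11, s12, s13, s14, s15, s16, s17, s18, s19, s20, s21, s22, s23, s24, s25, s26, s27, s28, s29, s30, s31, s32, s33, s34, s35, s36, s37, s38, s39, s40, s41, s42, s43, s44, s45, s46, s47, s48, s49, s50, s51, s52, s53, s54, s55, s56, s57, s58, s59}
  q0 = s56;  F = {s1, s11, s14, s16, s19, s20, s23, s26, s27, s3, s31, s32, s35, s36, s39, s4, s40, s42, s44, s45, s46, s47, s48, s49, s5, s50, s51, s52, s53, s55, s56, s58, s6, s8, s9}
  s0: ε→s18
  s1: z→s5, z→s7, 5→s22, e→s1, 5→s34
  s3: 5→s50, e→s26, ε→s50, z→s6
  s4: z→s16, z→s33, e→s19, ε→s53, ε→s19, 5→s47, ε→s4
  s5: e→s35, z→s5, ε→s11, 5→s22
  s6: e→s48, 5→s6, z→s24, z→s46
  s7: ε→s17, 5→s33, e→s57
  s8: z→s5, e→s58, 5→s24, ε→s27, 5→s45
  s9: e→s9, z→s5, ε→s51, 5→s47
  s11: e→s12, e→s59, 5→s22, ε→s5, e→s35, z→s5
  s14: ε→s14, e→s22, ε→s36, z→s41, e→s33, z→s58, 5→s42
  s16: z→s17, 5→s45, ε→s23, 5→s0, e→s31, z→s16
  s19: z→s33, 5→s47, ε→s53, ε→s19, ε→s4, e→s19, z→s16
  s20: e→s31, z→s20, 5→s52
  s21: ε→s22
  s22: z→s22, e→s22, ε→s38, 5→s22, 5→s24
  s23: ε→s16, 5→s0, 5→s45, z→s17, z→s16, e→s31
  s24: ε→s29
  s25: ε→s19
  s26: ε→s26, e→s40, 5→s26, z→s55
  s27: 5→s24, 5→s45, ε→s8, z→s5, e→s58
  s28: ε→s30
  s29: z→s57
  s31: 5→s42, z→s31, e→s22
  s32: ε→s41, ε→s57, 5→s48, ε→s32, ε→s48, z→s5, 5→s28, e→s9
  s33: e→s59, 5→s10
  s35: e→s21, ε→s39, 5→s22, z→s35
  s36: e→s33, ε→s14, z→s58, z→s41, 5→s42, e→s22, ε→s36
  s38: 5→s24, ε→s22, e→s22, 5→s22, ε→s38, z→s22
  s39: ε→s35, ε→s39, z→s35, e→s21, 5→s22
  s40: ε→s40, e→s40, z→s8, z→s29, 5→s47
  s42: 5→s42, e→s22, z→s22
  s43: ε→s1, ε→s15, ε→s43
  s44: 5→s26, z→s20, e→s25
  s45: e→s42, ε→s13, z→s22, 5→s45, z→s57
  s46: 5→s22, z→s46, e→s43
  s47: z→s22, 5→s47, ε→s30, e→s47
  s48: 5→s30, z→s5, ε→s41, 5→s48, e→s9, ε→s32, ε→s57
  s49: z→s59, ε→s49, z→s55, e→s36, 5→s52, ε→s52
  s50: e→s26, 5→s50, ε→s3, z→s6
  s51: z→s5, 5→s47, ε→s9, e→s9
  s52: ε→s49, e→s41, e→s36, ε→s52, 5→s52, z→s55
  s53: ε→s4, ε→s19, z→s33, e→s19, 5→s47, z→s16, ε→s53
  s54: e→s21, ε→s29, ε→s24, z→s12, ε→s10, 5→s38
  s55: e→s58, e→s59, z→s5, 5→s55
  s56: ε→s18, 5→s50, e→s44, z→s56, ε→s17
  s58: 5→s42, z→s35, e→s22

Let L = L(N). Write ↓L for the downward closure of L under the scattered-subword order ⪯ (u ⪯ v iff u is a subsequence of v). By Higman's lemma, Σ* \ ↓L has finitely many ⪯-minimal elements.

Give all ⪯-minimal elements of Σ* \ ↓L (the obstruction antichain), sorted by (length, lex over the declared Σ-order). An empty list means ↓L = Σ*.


Antichain: [ezee, ee5z, 5zz5].

|Q|=60, |F|=35, |δ|=204 (58 ε).
min D↑ (25 st, q0=0, F={15}): 0:z→0,e→1,5→2 1:z→3,e→4,5→5 2:z→6,e→5,5→2 3:z→3,e→7,5→8 4:z→9,e→4,5→10 5:z→11,e→12,5→5 6:z→13,e→14,5→6 7:z→7,e→15,5→16 8:z→11,e→17,5→8 9:z→9,e→7,5→18 10:z→15,e→10,5→10 11:z→19,e→20,5→11 12:z→21,e→12,5→10 13:z→13,e→22,5→15 14:z→19,e→23,5→14 15:z→15,e→15,5→15 16:z→15,e→15,5→16 17:z→20,e→15,5→16 18:z→15,e→16,5→18 19:z→19,e→24,5→15 20:z→24,e→15,5→16 21:z→19,e→20,5→18 22:z→19,e→22,5→15 23:z→19,e→23,5→10 24:z→24,e→15,5→15.
'ezee': run [57, 52, 34, 18, 9] end={s10,s21,s22,s24,s29,s33,s38,s57,s59} ∉↓L; 4/4 deletions ∈↓L.
'ee5z': |S_i|=[57, 52, 41, 16, 5] end={s22,s24,s29,s38,s57} rej; 4/4 single-dels accept.
'5zz5': run [57, 47, 37, 21, 9] end={s10,s22,s24,s29,s33,s34,s38,s57,s59} — reject; 4/4 del acc.
3 minimals (antichain).


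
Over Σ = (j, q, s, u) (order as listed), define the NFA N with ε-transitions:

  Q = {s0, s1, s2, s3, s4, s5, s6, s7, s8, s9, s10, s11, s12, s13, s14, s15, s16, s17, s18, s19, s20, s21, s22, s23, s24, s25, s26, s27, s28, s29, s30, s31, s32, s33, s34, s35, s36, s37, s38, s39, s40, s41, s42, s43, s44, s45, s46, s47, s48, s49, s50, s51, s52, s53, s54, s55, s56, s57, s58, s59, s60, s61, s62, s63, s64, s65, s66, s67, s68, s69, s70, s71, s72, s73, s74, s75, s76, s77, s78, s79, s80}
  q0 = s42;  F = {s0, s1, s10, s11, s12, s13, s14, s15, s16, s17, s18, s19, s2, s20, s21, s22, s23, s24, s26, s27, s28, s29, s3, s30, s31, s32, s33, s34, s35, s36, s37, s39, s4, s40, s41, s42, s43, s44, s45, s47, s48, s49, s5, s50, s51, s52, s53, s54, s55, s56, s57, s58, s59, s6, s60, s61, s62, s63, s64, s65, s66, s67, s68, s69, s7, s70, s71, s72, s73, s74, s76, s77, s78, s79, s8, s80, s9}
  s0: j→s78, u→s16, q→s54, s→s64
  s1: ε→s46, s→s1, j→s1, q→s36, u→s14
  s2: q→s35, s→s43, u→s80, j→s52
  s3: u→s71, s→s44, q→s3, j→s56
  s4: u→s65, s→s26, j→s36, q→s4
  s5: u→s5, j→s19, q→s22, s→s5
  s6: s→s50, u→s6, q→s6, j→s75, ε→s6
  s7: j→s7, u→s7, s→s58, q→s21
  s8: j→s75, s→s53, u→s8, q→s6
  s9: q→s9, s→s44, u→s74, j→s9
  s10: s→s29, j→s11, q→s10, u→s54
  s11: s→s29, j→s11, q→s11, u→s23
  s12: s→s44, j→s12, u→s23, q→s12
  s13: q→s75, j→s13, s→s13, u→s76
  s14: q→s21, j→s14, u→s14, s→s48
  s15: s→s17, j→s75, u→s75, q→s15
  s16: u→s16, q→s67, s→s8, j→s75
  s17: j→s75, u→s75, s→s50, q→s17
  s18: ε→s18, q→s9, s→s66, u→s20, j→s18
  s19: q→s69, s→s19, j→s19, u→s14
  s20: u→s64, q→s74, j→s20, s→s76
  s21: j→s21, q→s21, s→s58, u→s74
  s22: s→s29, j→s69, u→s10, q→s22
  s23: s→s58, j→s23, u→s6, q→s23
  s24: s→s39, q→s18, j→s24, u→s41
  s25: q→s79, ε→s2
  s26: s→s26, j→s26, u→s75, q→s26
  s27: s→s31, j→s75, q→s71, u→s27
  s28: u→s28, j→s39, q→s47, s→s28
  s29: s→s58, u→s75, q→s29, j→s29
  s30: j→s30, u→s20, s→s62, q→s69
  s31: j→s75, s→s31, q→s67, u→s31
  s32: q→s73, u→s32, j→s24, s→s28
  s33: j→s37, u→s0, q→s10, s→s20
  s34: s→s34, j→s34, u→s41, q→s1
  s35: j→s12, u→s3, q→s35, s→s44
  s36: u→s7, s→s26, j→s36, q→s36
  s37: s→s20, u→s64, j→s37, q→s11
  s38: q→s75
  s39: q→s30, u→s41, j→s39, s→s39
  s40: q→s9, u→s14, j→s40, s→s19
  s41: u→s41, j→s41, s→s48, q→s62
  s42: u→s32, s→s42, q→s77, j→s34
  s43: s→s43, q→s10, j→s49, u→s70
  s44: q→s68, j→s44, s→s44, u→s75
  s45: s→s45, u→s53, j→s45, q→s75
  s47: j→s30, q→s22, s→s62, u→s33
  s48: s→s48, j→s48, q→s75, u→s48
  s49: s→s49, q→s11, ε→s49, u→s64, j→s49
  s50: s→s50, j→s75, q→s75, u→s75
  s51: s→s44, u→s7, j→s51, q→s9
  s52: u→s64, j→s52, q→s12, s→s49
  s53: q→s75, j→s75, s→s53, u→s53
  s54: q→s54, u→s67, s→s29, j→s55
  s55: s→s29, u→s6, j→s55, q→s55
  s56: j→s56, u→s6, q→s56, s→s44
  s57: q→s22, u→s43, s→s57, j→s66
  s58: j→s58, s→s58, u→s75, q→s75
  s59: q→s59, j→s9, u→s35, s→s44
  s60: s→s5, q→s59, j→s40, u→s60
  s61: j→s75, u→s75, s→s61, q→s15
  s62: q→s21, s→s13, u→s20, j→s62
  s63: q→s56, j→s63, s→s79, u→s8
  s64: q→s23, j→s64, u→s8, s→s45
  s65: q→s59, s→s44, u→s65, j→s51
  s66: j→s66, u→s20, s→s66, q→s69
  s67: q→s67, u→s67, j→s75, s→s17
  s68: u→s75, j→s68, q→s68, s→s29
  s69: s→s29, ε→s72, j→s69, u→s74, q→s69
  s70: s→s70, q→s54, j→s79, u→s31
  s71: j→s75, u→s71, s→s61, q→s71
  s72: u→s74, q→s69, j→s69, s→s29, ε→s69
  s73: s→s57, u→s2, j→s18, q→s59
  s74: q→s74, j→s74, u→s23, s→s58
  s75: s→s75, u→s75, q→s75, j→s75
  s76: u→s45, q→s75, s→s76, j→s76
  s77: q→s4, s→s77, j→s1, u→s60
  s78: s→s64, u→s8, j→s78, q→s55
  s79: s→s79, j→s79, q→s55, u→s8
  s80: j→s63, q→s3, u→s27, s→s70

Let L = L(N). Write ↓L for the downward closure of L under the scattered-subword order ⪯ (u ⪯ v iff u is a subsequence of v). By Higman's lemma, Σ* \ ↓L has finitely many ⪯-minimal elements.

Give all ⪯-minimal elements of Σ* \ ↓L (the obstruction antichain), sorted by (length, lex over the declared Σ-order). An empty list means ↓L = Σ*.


|Q|=81, |F|=77, |δ|=321 (7 ε).
min D↑ (77 st, q0=0, F={29}): 0:j→1,q→2,s→0,u→3 1:j→1,q→4,s→1,u→5 2:j→4,q→6,s→2,u→7 3:j→8,q→9,s→10,u→3 4:j→4,q→11,s→4,u→12 5:j→5,q→13,s→14,u→5 6:j→11,q→6,s→15,u→16 7:j→17,q→18,s→19,u→7 8:j→8,q→20,s→21,u→5 9:j→20,q→18,s→22,u→23 10:j→21,q→24,s→10,u→10 11:j→11,q→11,s→15,u→25 12:j→12,q→26,s→14,u→12 13:j→13,q→26,s→27,u→28 14:j→14,q→29,s→14,u→14 15:j→15,q→15,s→15,u→29 16:j→30,q→18,s→31,u→16 17:j→17,q→32,s→33,u→12 18:j→32,q→18,s→31,u→34 19:j→33,q→35,s→19,u→19 20:j→20,q→32,s→36,u→28 21:j→21,q→37,s→21,u→5 22:j→36,q→35,s→22,u→38 23:j→39,q→34,s→38,u→40 24:j→37,q→35,s→13,u→41 25:j→25,q→26,s→42,u→25 26:j→26,q→26,s→42,u→43 27:j→27,q→29,s→27,u→44 28:j→28,q→43,s→44,u→45 29:j→29,q→29,s→29,u→29 30:j→30,q→32,s→31,u→25 31:j→31,q→46,s→31,u→29 32:j→32,q→32,s→31,u→43 33:j→33,q→47,s→33,u→12 34:j→48,q→34,s→31,u→49 35:j→47,q→35,s→50,u→51 36:j→36,q→47,s→36,u→28 37:j→37,q→47,s→13,u→28 38:j→52,q→51,s→38,u→53 39:j→39,q→48,s→52,u→45 40:j→54,q→49,s→53,u→55 41:j→56,q→51,s→28,u→57 42:j→42,q→29,s→42,u→29 43:j→43,q→43,s→42,u→58 44:j→44,q→29,s→44,u→59 45:j→45,q→58,s→59,u→60 46:j→46,q→46,s→50,u→29 47:j→47,q→47,s→50,u→43 48:j→48,q→48,s→31,u→58 49:j→61,q→49,s→31,u→62 50:j→50,q→50,s→42,u→29 51:j→63,q→51,s→50,u→64 52:j→52,q→63,s→52,u→45 53:j→65,q→64,s→53,u→66 54:j→54,q→61,s→65,u→60 55:j→29,q→62,s→66,u→55 56:j→56,q→63,s→28,u→45 57:j→67,q→64,s→45,u→68 58:j→58,q→58,s→42,u→69 59:j→59,q→29,s→59,u→70 60:j→29,q→69,s→70,u→60 61:j→61,q→61,s→31,u→69 62:j→29,q→62,s→71,u→62 63:j→63,q→63,s→50,u→58 64:j→72,q→64,s→50,u→73 65:j→65,q→72,s→65,u→60 66:j→29,q→73,s→66,u→66 67:j→67,q→72,s→45,u→60 68:j→29,q→73,s→60,u→68 69:j→29,q→69,s→74,u→69 70:j→29,q→29,s→70,u→70 71:j→29,q→75,s→71,u→29 72:j→72,q→72,s→50,u→69 73:j→29,q→73,s→76,u→73 74:j→29,q→29,s→74,u→29 75:j→29,q→75,s→76,u→29 76:j→29,q→76,s→74,u→29 (ε-aug+det+¬).
'jusq': N↓-sim [79, 48, 19, 8, 1] end={s75} ∉↓L; 4/4 deletions ∈↓L.
'qqsu': N↓-sim [79, 72, 34, 10, 1] end={s75} — reject; 4/4 deletions ∈↓L.
'uquuuj': |S_i|=[79, 71, 57, 43, 30, 13, 1] end={s75} ∉↓L; 6/6 del acc.
'usqssq': run [79, 71, 50, 34, 17, 7, 1] end={s75} — reject; 6/6 del acc.
4 obstructions.

A = [jusq, qqsu, uquuuj, usqssq].


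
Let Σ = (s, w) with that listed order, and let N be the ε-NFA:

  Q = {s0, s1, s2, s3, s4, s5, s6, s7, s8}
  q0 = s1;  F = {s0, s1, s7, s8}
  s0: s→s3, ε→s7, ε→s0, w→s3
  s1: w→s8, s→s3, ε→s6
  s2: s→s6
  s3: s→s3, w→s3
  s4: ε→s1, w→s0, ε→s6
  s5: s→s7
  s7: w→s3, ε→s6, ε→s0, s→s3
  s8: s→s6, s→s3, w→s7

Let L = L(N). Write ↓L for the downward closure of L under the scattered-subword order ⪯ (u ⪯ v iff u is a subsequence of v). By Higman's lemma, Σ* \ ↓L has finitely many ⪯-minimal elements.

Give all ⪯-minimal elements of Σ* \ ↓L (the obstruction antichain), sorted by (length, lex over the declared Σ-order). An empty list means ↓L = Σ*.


|Q|=9, |F|=4, |δ|=21 (7 ε).
min D↑ (4 st, q0=0, F={1}): 0:s→1,w→2 1:s→1,w→1 2:s→1,w→3 3:s→1,w→1 [Hopcroft].
's': N↓-sim [6, 2] end={s3,s6} ∉↓L; 1/1 del acc.
'www': N↓-sim [6, 5, 4, 1] end={s3} ∉↓L; 3/3 deletions ∈↓L.
2 words, ⪯-incomp.

min(Σ*\↓L) = [s, www].


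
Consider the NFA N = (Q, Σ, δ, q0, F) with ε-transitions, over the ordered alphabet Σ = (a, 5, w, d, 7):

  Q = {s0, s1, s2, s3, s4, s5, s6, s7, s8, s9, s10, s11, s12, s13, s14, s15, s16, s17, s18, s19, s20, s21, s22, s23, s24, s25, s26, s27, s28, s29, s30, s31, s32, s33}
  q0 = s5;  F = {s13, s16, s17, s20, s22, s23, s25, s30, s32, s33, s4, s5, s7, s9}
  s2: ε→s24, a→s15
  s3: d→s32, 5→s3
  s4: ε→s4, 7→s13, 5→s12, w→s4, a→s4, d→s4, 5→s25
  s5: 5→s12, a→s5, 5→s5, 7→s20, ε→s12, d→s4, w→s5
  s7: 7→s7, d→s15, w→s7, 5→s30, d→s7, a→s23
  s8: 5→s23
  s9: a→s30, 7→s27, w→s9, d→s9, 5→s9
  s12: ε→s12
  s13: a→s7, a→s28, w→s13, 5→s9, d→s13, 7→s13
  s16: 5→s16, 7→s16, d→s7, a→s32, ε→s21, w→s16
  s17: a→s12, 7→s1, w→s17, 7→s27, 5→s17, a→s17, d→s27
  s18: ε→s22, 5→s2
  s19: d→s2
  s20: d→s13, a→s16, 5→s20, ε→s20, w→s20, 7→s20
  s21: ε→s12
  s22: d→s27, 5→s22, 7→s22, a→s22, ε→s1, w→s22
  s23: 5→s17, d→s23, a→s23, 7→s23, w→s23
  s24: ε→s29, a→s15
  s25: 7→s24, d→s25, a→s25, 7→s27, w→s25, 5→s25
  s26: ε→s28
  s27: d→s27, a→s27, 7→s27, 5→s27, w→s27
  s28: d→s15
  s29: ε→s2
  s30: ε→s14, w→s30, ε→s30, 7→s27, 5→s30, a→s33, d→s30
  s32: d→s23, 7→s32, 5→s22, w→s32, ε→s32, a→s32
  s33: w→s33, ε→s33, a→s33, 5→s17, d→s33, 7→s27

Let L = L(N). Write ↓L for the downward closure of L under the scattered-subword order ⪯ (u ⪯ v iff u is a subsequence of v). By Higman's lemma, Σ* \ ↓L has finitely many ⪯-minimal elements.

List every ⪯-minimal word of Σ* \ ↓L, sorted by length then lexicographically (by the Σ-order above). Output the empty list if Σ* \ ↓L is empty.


min(Σ*\↓L) = [d57, 7aa5d].

|Q|=34, |F|=14, |δ|=106 (16 ε).
min D↑ (15 st, q0=0, F={6}): 0:a→0,5→0,w→0,d→1,7→2 1:a→1,5→3,w→1,d→1,7→4 2:a→5,5→2,w→2,d→4,7→2 3:a→3,5→3,w→3,d→3,7→6 4:a→7,5→8,w→4,d→4,7→4 5:a→9,5→5,w→5,d→7,7→5 6:a→6,5→6,w→6,d→6,7→6 7:a→10,5→11,w→7,d→7,7→7 8:a→11,5→8,w→8,d→8,7→6 9:a→9,5→12,w→9,d→10,7→9 10:a→10,5→13,w→10,d→10,7→10 11:a→14,5→11,w→11,d→11,7→6 12:a→12,5→12,w→12,d→6,7→12 13:a→13,5→13,w→13,d→6,7→6 14:a→14,5→13,w→14,d→14,7→6 (ε-aug+det+¬).
'd57': N↓-sim [24, 18, 13, 6] end={s1,s15,s2,s24,s27,s29} ∉↓L; 3/3 single-dels accept.
'7aa5d': N↓-sim [24, 21, 15, 8, 5, 1] end={s27} — reject; 5/5 single-dels accept.
2 minimals (antichain).


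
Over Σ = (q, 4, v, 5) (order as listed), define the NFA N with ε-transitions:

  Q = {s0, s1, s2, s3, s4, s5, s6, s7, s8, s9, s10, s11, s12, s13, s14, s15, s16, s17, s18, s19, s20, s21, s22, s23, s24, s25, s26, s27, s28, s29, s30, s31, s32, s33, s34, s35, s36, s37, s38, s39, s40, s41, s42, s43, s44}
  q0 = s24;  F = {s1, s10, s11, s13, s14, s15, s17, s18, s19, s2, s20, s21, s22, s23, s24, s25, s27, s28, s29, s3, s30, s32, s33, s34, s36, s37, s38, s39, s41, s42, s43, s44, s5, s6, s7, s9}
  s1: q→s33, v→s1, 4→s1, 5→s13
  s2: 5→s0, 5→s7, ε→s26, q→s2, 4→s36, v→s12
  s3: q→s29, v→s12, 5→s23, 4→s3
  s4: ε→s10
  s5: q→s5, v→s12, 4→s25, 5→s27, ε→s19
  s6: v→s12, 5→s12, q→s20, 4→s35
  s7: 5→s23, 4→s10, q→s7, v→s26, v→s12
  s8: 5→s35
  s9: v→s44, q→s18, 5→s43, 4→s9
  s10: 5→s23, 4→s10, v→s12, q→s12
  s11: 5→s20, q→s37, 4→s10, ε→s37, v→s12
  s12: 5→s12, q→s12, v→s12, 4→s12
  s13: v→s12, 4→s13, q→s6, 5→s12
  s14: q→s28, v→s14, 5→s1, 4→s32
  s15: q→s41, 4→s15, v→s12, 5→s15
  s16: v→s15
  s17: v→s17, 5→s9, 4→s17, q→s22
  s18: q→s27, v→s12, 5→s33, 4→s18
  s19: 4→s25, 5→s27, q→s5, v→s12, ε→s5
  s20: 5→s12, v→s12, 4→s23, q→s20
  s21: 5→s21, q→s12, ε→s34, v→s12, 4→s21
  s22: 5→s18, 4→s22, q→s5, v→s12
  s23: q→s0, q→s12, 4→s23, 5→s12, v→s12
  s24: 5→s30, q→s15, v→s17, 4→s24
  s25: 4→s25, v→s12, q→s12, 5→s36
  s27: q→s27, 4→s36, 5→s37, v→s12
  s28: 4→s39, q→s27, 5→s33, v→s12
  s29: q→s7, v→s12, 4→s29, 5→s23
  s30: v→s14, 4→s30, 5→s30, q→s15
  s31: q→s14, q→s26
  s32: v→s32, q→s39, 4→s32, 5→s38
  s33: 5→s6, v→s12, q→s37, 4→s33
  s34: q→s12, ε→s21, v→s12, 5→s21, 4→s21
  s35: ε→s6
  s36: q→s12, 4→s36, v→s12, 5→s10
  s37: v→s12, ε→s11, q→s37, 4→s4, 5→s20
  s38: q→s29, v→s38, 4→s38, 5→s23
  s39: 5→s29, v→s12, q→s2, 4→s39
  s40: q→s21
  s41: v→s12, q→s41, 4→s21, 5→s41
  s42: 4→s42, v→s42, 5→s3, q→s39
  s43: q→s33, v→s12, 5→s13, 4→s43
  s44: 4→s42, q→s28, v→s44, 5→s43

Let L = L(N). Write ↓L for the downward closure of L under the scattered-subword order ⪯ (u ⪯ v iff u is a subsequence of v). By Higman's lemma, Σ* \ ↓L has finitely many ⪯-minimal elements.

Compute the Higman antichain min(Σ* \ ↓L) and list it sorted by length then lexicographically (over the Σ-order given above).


|Q|=45, |F|=36, |δ|=165 (9 ε).
min D↑ (34 st, q0=0, F={5}): 0:q→1,4→0,v→2,5→3 1:q→4,4→1,v→5,5→1 2:q→6,4→2,v→2,5→7 3:q→1,4→3,v→8,5→3 4:q→4,4→9,v→5,5→4 5:q→5,4→5,v→5,5→5 6:q→10,4→6,v→5,5→11 7:q→11,4→7,v→12,5→13 8:q→14,4→15,v→8,5→16 9:q→5,4→9,v→5,5→9 10:q→10,4→17,v→5,5→18 11:q→18,4→11,v→5,5→19 12:q→14,4→20,v→12,5→13 13:q→19,4→13,v→5,5→21 14:q→18,4→22,v→5,5→19 15:q→22,4→15,v→15,5→23 16:q→19,4→16,v→16,5→21 17:q→5,4→17,v→5,5→24 18:q→18,4→24,v→5,5→25 19:q→25,4→19,v→5,5→26 20:q→22,4→20,v→20,5→27 21:q→26,4→21,v→5,5→5 22:q→28,4→22,v→5,5→29 23:q→29,4→23,v→23,5→30 24:q→5,4→24,v→5,5→31 25:q→25,4→31,v→5,5→32 26:q→32,4→26,v→5,5→5 27:q→29,4→27,v→5,5→30 28:q→28,4→24,v→5,5→33 29:q→33,4→29,v→5,5→30 30:q→5,4→30,v→5,5→5 31:q→5,4→31,v→5,5→30 32:q→32,4→30,v→5,5→5 33:q→33,4→31,v→5,5→30 (ε-aug+det+¬).
'qv': |S_i|=[41, 28, 2] end={s12,s26} rej; 2/2 deletions ∈↓L.
'qq4q': |S_i|=[41, 28, 19, 9, 2] end={s0,s12} rej; 4/4 deletions ∈↓L.
'v55v': |S_i|=[41, 35, 28, 17, 2] end={s12,s26} — reject; 4/4 del acc.
'v5555': run [41, 35, 28, 17, 7, 1] end={s12} — reject; 5/5 single-dels accept.
'5v555': run [41, 35, 28, 19, 7, 1] end={s12} ∉↓L; 5/5 deletions ∈↓L.
'5v455q': N↓-sim [41, 35, 28, 24, 13, 3, 2] end={s0,s12} — reject; 6/6 del acc.
6 words, ⪯-incomp.

Antichain: [qv, qq4q, v55v, v5555, 5v555, 5v455q].


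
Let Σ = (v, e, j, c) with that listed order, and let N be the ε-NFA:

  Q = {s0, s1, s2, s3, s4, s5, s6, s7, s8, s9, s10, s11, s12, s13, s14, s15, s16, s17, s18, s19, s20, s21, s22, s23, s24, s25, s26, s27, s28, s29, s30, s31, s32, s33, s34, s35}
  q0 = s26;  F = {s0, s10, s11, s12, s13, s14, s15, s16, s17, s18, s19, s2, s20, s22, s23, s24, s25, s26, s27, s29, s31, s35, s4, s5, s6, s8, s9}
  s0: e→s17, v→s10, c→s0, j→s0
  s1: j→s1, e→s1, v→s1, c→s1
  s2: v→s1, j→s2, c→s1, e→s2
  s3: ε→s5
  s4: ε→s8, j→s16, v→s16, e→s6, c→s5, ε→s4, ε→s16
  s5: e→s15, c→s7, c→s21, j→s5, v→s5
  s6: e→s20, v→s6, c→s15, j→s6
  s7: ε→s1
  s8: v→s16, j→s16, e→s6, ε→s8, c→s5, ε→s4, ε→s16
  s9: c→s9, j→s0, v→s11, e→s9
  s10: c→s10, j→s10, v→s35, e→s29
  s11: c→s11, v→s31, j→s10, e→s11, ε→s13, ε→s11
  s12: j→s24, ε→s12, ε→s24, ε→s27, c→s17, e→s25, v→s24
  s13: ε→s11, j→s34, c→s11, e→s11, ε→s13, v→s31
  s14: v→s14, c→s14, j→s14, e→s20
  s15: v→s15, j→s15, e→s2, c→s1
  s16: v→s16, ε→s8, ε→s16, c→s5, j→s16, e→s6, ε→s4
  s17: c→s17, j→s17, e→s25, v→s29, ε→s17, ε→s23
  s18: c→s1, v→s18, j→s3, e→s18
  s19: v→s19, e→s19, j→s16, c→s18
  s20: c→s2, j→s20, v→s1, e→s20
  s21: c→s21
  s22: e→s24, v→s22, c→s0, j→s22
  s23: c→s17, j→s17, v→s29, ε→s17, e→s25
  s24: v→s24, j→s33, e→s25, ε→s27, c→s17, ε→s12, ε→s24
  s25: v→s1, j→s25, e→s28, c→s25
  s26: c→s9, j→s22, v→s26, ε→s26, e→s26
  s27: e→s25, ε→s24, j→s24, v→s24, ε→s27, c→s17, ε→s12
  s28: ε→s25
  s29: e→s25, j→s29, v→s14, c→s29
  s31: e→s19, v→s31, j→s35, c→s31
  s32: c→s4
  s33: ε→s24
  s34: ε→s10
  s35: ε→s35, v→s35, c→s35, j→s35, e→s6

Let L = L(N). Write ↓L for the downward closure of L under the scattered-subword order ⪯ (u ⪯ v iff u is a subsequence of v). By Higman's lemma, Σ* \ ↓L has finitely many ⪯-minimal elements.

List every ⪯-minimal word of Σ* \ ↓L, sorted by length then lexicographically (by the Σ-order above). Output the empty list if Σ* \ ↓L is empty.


Antichain: [jeev, cvvecc].

|Q|=36, |F|=27, |δ|=147 (32 ε).
min D↑ (22 st, q0=0, F={10}): 0:v→0,e→0,j→1,c→2 1:v→1,e→3,j→1,c→4 2:v→5,e→2,j→4,c→2 3:v→3,e→6,j→3,c→7 4:v→8,e→7,j→4,c→4 5:v→9,e→5,j→8,c→5 6:v→10,e→6,j→6,c→6 7:v→11,e→6,j→7,c→7 8:v→12,e→11,j→8,c→8 9:v→9,e→13,j→12,c→9 10:v→10,e→10,j→10,c→10 11:v→14,e→6,j→11,c→11 12:v→12,e→15,j→12,c→12 13:v→13,e→13,j→16,c→17 14:v→14,e→18,j→14,c→14 15:v→15,e→18,j→15,c→19 16:v→16,e→15,j→16,c→20 17:v→17,e→17,j→20,c→10 18:v→10,e→18,j→18,c→21 19:v→19,e→21,j→19,c→10 20:v→20,e→19,j→20,c→10 21:v→10,e→21,j→21,c→10.
'jeev': |S_i|=[34, 27, 15, 5, 1] end={s1} — reject; 4/4 single-dels accept.
'cvvecc': run [34, 28, 24, 17, 14, 8, 3] end={s1,s21,s7} rej; 6/6 single-dels accept.
2 words, ⪯-incomp.


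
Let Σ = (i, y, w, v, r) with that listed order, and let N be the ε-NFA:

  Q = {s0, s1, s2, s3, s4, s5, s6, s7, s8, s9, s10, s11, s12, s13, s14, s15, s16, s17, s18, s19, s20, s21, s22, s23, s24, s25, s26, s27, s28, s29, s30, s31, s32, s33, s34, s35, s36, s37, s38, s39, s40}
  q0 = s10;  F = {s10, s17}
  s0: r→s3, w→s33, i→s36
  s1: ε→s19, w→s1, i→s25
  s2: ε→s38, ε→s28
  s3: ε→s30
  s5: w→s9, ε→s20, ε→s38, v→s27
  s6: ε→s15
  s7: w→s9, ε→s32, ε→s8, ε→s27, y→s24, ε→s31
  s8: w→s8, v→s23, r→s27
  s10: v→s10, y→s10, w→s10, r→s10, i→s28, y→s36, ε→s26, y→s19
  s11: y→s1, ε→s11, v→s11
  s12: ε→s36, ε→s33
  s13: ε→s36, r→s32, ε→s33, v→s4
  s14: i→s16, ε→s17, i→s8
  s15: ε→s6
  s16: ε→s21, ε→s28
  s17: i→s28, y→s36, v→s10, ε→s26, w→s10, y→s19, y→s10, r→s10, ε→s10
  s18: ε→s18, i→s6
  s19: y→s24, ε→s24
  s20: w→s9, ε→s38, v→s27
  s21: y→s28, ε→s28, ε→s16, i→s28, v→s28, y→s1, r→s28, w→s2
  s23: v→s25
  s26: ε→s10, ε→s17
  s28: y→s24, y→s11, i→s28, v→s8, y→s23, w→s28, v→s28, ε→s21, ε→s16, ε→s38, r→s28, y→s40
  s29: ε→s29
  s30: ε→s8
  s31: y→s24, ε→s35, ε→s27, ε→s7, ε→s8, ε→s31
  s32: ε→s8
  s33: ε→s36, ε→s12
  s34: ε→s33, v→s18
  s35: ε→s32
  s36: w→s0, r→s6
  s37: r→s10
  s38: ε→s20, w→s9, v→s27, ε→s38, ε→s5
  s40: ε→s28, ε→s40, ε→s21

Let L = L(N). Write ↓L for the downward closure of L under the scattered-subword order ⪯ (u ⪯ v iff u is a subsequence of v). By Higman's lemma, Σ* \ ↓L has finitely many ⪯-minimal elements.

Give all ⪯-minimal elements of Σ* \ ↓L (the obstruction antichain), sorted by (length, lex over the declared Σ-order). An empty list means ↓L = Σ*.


min(Σ*\↓L) = [i].

|Q|=41, |F|=2, |δ|=110 (51 ε).
min D↑ (2 st, q0=0, F={1}): 0:i→1,y→0,w→0,v→0,r→0 1:i→1,y→1,w→1,v→1,r→1 (ε-aug+det+¬).
'i': run [28, 25] end={s0,s1,s11,s12,s15,s16,s19,s2,s20,s21,s23,s24,…} — reject; 1/1 single-dels accept.
1 minimals (antichain).


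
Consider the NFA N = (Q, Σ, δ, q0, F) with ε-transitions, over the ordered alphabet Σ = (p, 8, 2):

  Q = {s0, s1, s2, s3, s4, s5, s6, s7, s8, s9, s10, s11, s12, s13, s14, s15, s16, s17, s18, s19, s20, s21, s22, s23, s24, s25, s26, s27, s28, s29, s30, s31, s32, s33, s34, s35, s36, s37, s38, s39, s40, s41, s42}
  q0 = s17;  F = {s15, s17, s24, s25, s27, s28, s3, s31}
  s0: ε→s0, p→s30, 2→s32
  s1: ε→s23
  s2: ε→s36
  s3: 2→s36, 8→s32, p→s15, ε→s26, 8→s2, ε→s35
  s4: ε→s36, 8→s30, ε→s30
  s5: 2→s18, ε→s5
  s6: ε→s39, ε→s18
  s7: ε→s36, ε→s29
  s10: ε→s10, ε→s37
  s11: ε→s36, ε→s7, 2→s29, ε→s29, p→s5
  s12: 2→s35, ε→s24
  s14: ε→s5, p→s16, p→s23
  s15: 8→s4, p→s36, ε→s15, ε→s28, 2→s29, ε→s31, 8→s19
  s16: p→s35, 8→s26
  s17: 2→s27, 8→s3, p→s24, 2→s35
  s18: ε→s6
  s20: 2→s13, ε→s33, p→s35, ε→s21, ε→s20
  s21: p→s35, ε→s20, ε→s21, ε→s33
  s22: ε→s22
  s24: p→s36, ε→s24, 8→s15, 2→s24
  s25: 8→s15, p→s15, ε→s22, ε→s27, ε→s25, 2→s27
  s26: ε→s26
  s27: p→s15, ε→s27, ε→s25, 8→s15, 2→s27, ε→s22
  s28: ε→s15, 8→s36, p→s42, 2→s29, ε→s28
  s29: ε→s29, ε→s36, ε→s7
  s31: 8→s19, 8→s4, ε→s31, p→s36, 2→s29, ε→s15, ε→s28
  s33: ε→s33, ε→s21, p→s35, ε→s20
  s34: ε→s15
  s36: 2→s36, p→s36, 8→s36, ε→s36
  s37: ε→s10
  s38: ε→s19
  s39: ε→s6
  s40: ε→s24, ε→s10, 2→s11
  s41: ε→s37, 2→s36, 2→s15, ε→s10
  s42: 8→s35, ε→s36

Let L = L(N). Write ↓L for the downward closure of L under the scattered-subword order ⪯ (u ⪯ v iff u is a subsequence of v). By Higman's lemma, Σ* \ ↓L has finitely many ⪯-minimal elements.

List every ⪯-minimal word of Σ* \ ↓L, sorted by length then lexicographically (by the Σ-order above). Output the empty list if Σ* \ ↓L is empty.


|Q|=43, |F|=8, |δ|=109 (59 ε).
min D↑ (6 st, q0=0, F={4}): 0:p→1,8→2,2→3 1:p→4,8→5,2→1 2:p→5,8→4,2→4 3:p→5,8→5,2→3 4:p→4,8→4,2→4 5:p→4,8→4,2→4 [Hopcroft].
'pp': run [20, 12, 3] end={s35,s36,s42} rej; 2/2 single-dels accept.
'88': N↓-sim [20, 15, 7] end={s19,s2,s30,s32,s35,s36,s4} ∉↓L; 2/2 del acc.
'82': |S_i|=[20, 15, 3] end={s29,s36,s7} rej; 2/2 del acc.
'2p8': N↓-sim [20, 15, 11, 5] end={s19,s30,s35,s36,s4} rej; 3/3 del acc.
'2p2': run [20, 15, 11, 3] end={s29,s36,s7} rej; 3/3 deletions ∈↓L.
'28p': N↓-sim [20, 15, 11, 3] end={s35,s36,s42} ∉↓L; 3/3 del acc.
6 words, ⪯-incomp.

A = [pp, 88, 82, 2p8, 2p2, 28p].


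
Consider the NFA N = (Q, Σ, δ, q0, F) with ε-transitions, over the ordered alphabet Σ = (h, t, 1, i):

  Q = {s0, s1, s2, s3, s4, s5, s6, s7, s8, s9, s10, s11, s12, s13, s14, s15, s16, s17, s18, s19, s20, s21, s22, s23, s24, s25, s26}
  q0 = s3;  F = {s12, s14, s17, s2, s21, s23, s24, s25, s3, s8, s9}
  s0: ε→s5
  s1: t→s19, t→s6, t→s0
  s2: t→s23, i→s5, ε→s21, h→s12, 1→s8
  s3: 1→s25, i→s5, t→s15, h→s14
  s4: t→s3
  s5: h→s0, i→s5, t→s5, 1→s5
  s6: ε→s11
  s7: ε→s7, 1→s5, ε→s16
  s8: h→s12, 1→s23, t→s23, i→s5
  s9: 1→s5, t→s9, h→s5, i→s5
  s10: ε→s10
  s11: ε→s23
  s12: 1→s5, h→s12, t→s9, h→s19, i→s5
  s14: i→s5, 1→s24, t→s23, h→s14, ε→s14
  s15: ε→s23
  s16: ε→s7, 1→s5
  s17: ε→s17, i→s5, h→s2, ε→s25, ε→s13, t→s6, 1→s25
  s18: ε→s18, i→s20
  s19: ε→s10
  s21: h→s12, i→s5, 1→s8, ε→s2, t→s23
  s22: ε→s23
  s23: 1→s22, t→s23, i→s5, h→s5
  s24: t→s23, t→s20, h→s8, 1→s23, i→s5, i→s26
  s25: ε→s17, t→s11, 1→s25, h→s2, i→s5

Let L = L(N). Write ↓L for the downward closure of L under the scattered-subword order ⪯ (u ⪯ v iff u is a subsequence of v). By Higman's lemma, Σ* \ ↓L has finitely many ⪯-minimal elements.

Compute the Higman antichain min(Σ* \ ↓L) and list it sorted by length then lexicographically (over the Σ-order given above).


Antichain: [i, th, h11h, 1hh1].

|Q|=27, |F|=11, |δ|=76 (18 ε).
min D↑ (10 st, q0=0, F={4}): 0:h→1,t→2,1→3,i→4 1:h→1,t→2,1→5,i→4 2:h→4,t→2,1→2,i→4 3:h→6,t→2,1→3,i→4 4:h→4,t→4,1→4,i→4 5:h→7,t→2,1→2,i→4 6:h→8,t→2,1→7,i→4 7:h→8,t→2,1→2,i→4 8:h→8,t→9,1→4,i→4 9:h→4,t→9,1→4,i→4.
'i': N↓-sim [22, 3] end={s0,s26,s5} rej; 1/1 del acc.
'th': |S_i|=[22, 9, 2] end={s0,s5} ∉↓L; 2/2 single-dels accept.
'h11h': |S_i|=[22, 15, 12, 4, 2] end={s0,s5} — reject; 4/4 single-dels accept.
'1hh1': N↓-sim [22, 19, 11, 6, 2] end={s0,s5} rej; 4/4 single-dels accept.
4 obstructions.


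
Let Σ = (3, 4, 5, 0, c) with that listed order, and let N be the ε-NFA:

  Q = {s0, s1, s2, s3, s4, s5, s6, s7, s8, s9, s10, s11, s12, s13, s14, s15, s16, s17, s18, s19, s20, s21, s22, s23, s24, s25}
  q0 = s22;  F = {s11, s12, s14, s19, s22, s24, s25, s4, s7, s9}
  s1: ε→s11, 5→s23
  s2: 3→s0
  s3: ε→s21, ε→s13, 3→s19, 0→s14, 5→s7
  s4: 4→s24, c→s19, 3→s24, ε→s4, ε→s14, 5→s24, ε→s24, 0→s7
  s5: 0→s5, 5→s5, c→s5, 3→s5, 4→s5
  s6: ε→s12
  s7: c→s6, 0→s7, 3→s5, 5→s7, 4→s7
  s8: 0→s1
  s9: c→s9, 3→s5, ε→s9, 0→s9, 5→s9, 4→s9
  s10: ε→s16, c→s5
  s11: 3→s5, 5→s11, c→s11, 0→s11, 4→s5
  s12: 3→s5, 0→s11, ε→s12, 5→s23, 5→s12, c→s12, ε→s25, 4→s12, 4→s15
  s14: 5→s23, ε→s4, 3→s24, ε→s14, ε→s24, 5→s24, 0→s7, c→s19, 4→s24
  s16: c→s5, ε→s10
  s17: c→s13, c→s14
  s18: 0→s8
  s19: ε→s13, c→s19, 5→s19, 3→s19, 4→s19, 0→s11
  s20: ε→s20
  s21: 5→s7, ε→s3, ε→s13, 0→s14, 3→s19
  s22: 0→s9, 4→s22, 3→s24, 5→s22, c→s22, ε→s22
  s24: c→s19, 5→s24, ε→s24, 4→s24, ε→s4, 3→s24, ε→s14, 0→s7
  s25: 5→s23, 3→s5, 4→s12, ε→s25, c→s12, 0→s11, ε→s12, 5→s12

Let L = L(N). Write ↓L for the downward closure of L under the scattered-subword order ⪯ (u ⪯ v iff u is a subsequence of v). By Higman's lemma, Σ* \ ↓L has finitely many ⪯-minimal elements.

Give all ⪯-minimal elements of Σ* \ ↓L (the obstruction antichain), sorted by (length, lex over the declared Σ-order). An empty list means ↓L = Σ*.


|Q|=26, |F|=10, |δ|=98 (25 ε).
min D↑ (8 st, q0=0, F={5}): 0:3→1,4→0,5→0,0→2,c→0 1:3→1,4→1,5→1,0→3,c→4 2:3→5,4→2,5→2,0→2,c→2 3:3→5,4→3,5→3,0→3,c→6 4:3→4,4→4,5→4,0→7,c→4 5:3→5,4→5,5→5,0→5,c→5 6:3→5,4→6,5→6,0→7,c→6 7:3→5,4→5,5→7,0→7,c→7 (ε-aug+det+¬).
'03': run [15, 9, 1] end={s5} ∉↓L; 2/2 deletions ∈↓L.
'3c04': N↓-sim [15, 13, 9, 2, 1] end={s5} — reject; 4/4 single-dels accept.
2 minimals (antichain).

A = [03, 3c04].


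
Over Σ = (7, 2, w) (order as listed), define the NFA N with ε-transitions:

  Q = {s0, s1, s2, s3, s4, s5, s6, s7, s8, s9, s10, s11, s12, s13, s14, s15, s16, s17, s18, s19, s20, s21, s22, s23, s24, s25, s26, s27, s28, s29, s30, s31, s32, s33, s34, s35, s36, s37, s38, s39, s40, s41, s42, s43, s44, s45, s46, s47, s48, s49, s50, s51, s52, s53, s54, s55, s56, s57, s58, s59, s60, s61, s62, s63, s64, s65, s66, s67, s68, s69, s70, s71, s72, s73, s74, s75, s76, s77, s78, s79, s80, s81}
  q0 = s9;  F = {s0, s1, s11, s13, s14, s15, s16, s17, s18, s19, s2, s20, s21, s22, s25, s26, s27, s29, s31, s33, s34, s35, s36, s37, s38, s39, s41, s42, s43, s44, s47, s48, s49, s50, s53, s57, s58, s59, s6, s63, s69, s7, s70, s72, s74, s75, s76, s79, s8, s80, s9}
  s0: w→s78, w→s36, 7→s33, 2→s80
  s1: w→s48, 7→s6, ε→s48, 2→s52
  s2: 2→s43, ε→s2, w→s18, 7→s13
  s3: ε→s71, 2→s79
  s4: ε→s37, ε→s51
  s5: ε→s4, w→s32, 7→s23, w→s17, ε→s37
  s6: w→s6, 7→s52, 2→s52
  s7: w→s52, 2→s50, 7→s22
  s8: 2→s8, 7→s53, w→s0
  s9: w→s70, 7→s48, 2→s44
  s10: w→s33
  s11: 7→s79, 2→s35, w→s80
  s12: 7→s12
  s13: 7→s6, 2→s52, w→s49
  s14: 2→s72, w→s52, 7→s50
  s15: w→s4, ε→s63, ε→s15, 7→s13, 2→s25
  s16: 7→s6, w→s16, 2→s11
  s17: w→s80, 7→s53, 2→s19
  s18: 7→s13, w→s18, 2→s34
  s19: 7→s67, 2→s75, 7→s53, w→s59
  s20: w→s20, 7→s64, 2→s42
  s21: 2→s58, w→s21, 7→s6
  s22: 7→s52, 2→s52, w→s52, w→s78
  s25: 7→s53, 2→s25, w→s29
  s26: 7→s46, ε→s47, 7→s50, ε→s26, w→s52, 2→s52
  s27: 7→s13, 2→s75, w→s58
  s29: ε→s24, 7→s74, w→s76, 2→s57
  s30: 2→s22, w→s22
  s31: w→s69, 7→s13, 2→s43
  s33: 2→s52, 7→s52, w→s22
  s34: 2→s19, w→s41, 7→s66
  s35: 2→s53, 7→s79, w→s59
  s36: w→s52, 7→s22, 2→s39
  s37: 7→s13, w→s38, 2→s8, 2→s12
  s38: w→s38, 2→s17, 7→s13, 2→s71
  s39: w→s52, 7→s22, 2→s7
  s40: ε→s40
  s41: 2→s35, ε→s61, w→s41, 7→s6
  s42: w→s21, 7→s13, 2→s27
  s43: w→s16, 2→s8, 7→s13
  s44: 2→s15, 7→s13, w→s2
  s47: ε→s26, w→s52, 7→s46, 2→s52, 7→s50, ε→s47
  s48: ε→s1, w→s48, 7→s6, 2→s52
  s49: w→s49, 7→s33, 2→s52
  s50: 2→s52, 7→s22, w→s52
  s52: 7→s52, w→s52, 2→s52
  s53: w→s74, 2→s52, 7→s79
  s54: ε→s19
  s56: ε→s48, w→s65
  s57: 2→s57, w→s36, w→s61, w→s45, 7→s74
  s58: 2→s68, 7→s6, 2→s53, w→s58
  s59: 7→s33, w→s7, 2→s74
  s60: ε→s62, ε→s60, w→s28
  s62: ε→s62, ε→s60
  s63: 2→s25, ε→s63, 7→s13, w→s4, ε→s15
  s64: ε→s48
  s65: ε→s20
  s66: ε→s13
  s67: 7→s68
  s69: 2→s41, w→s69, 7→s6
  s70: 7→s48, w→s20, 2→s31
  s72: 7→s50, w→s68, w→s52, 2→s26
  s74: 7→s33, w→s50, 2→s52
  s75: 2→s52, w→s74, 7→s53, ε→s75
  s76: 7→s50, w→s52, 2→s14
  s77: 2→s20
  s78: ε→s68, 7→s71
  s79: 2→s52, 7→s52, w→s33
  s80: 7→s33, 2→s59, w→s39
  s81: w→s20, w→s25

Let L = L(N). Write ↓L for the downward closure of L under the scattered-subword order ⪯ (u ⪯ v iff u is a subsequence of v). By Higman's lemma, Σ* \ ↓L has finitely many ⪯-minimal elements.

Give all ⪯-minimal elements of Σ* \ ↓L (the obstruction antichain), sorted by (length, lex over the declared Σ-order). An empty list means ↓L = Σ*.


|Q|=82, |F|=51, |δ|=212 (30 ε).
min D↑ (49 st, q0=0, F={5}): 0:7→1,2→2,w→3 1:7→4,2→5,w→1 2:7→6,2→7,w→8 3:7→1,2→9,w→10 4:7→5,2→5,w→4 5:7→5,2→5,w→5 6:7→4,2→5,w→11 7:7→6,2→12,w→13 8:7→6,2→14,w→15 9:7→6,2→14,w→16 10:7→1,2→17,w→10 11:7→18,2→5,w→11 12:7→19,2→12,w→20 13:7→6,2→21,w→22 14:7→6,2→21,w→23 15:7→6,2→24,w→15 16:7→4,2→25,w→16 17:7→6,2→26,w→27 18:7→5,2→5,w→28 19:7→29,2→5,w→30 20:7→30,2→31,w→32 21:7→19,2→21,w→33 22:7→6,2→34,w→22 23:7→4,2→35,w→23 24:7→6,2→36,w→25 25:7→4,2→37,w→25 26:7→6,2→38,w→39 27:7→4,2→39,w→27 28:7→5,2→5,w→5 29:7→5,2→5,w→18 30:7→18,2→5,w→40 31:7→30,2→31,w→41 32:7→40,2→42,w→5 33:7→18,2→43,w→41 34:7→19,2→36,w→43 35:7→29,2→37,w→43 36:7→19,2→38,w→44 37:7→29,2→19,w→44 38:7→19,2→5,w→30 39:7→4,2→19,w→39 40:7→28,2→5,w→5 41:7→28,2→45,w→5 42:7→40,2→46,w→5 43:7→18,2→44,w→45 44:7→18,2→30,w→47 45:7→28,2→47,w→5 46:7→40,2→48,w→5 47:7→28,2→40,w→5 48:7→40,2→5,w→5.
'72': |S_i|=[65, 20, 1] end={s52} rej; 2/2 del acc.
'777': |S_i|=[65, 20, 9, 3] end={s12,s52,s71} ∉↓L; 3/3 single-dels accept.
'w2w77': |S_i|=[65, 60, 46, 27, 8, 2] end={s52,s71} rej; 5/5 deletions ∈↓L.
'27w7ww': run [65, 59, 17, 10, 6, 5, 4] end={s52,s68,s71,s78} — reject; 6/6 deletions ∈↓L.
'222www': |S_i|=[65, 59, 52, 36, 25, 17, 4] end={s52,s68,s71,s78} ∉↓L; 6/6 deletions ∈↓L.
'ww2222': N↓-sim [65, 60, 48, 36, 25, 14, 1] end={s52} — reject; 6/6 single-dels accept.
6 obstructions.

Antichain: [72, 777, w2w77, 27w7ww, 222www, ww2222].


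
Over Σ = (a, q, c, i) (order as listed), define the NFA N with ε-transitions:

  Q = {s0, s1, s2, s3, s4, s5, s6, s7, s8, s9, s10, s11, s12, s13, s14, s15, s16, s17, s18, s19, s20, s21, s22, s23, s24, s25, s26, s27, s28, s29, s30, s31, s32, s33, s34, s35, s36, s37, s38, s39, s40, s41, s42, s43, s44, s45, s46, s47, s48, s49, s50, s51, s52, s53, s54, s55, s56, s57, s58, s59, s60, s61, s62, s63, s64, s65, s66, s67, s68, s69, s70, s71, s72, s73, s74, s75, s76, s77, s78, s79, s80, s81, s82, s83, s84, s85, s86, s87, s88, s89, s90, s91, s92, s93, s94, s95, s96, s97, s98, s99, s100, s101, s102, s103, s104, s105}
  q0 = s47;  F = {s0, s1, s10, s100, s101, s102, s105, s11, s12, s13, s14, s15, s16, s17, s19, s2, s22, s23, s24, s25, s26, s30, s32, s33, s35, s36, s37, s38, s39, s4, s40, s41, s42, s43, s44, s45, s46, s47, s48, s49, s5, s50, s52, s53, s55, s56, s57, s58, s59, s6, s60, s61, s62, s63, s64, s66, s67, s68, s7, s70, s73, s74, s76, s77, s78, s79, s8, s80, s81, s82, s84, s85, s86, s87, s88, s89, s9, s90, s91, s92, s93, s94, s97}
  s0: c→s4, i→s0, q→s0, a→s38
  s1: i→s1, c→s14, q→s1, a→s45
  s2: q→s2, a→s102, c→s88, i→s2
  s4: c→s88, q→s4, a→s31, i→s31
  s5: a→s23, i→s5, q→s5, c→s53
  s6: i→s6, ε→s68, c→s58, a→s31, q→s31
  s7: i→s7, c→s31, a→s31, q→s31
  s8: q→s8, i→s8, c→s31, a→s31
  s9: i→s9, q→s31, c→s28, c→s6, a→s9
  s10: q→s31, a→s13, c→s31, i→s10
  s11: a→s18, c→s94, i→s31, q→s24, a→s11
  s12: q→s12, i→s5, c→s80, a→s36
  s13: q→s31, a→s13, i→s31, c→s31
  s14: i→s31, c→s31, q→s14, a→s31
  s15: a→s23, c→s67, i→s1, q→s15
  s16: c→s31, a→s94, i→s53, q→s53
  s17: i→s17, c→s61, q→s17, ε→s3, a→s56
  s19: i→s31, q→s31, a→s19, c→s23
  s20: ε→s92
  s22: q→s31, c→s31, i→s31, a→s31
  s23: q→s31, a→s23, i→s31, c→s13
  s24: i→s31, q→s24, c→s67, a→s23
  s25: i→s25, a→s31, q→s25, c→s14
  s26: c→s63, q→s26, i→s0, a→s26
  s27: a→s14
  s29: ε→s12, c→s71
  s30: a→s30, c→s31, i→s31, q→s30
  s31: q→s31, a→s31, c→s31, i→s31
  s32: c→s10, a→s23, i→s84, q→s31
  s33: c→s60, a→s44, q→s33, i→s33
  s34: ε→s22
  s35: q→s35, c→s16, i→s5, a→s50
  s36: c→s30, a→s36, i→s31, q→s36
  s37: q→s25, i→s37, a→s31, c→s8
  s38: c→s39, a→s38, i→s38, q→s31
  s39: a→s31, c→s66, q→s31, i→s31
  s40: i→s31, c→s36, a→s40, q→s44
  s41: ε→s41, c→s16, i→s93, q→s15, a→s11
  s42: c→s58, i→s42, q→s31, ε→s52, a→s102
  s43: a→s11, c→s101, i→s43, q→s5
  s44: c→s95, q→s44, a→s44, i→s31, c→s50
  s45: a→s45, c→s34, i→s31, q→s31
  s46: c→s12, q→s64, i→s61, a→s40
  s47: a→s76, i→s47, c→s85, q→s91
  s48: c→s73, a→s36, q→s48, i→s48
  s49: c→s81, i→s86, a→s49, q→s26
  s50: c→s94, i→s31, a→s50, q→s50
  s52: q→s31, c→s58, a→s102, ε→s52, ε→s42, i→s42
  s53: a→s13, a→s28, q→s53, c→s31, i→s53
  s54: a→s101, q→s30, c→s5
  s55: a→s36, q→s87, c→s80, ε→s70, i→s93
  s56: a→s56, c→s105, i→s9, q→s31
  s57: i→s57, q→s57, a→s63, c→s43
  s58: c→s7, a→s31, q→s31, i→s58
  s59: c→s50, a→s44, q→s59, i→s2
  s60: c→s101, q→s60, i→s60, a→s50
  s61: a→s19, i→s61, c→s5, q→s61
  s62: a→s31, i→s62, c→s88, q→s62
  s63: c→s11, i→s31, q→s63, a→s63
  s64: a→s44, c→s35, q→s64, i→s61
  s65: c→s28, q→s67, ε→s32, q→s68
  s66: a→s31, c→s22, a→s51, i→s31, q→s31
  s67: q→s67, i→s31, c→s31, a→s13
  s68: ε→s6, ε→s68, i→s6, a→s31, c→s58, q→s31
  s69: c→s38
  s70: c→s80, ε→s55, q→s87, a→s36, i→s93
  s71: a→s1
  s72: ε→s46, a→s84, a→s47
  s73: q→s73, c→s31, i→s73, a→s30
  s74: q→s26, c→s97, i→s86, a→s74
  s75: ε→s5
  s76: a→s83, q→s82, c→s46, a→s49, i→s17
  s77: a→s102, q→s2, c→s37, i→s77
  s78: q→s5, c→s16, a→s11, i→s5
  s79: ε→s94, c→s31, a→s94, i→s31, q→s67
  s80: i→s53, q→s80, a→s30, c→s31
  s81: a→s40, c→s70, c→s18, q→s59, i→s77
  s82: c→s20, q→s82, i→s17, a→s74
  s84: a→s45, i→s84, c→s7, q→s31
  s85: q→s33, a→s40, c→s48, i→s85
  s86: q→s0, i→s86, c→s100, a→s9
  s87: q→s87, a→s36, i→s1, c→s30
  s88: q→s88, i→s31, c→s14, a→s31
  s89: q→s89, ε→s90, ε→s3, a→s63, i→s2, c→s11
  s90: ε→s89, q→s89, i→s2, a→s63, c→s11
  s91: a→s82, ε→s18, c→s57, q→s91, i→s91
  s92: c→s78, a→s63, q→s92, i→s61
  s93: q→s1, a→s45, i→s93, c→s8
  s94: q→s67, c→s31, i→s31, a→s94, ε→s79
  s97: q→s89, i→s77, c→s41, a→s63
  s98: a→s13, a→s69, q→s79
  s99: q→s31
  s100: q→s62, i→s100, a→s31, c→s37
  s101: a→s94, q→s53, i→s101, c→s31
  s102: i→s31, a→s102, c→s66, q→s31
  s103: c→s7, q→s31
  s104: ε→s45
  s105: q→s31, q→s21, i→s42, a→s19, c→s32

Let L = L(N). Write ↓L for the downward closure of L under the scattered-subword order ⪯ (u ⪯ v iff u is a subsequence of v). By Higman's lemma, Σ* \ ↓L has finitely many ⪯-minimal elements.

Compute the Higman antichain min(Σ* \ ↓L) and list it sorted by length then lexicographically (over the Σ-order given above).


|Q|=106, |F|=83, |δ|=385 (23 ε).
min D↑ (79 st, q0=0, F={25}): 0:a→1,q→2,c→3,i→0 1:a→4,q→5,c→6,i→7 2:a→5,q→2,c→8,i→2 3:a→9,q→10,c→11,i→3 4:a→4,q→12,c→13,i→14 5:a→15,q→5,c→16,i→7 6:a→9,q→17,c→18,i→19 7:a→20,q→7,c→19,i→7 8:a→21,q→8,c→22,i→8 9:a→9,q→23,c→24,i→25 10:a→23,q→10,c→26,i→10 11:a→24,q→11,c→27,i→11 12:a→12,q→12,c→21,i→28 13:a→9,q→29,c→30,i→31 14:a→32,q→28,c→33,i→14 15:a→15,q→12,c→34,i→14 16:a→21,q→16,c→35,i→19 17:a→23,q→17,c→36,i→19 18:a→24,q→18,c→37,i→38 19:a→39,q→19,c→38,i→19 20:a→20,q→25,c→40,i→32 21:a→21,q→21,c→41,i→25 22:a→41,q→38,c→42,i→22 23:a→23,q→23,c→43,i→25 24:a→24,q→24,c→44,i→25 25:a→25,q→25,c→25,i→25 26:a→43,q→26,c→42,i→26 27:a→44,q→27,c→25,i→27 28:a→45,q→28,c→46,i→28 29:a→23,q→29,c→43,i→47 30:a→24,q→48,c→37,i→49 31:a→50,q→47,c→51,i→31 32:a→32,q→25,c→52,i→32 33:a→25,q→53,c→51,i→33 34:a→21,q→54,c→55,i→31 35:a→41,q→38,c→56,i→38 36:a→43,q→36,c→56,i→38 37:a→44,q→37,c→25,i→57 38:a→58,q→38,c→57,i→38 39:a→39,q→25,c→58,i→25 40:a→39,q→25,c→59,i→60 41:a→41,q→61,c→62,i→25 42:a→62,q→57,c→25,i→42 43:a→43,q→43,c→62,i→25 44:a→44,q→44,c→25,i→25 45:a→45,q→25,c→63,i→45 46:a→25,q→46,c→64,i→25 47:a→50,q→47,c→64,i→47 48:a→24,q→48,c→44,i→65 49:a→66,q→65,c→67,i→49 50:a→50,q→25,c→68,i→25 51:a→25,q→69,c→67,i→51 52:a→25,q→25,c→70,i→52 53:a→25,q→53,c→64,i→53 54:a→21,q→54,c→41,i→47 55:a→41,q→71,c→56,i→49 56:a→62,q→57,c→25,i→57 57:a→72,q→57,c→25,i→57 58:a→58,q→25,c→72,i→25 59:a→58,q→25,c→73,i→74 60:a→50,q→25,c→70,i→60 61:a→58,q→61,c→75,i→25 62:a→62,q→75,c→25,i→25 63:a→25,q→25,c→68,i→25 64:a→25,q→64,c→76,i→25 65:a→66,q→65,c→76,i→65 66:a→66,q→25,c→77,i→25 67:a→25,q→67,c→25,i→67 68:a→25,q→25,c→77,i→25 69:a→25,q→69,c→76,i→69 70:a→25,q→25,c→78,i→70 71:a→58,q→71,c→75,i→65 72:a→72,q→25,c→25,i→25 73:a→72,q→25,c→25,i→73 74:a→66,q→25,c→78,i→74 75:a→72,q→75,c→25,i→25 76:a→25,q→76,c→25,i→25 77:a→25,q→25,c→25,i→25 78:a→25,q→25,c→25,i→78 [Hopcroft].
'cai': N↓-sim [93, 79, 24, 1] end={s31} — reject; 3/3 del acc.
'aiaq': run [93, 83, 45, 26, 2] end={s21,s31} — reject; 4/4 deletions ∈↓L.
'cccc': N↓-sim [93, 79, 48, 18, 1] end={s31} — reject; 4/4 del acc.
'aaqci': N↓-sim [93, 83, 71, 43, 21, 1] end={s31} ∉↓L; 5/5 del acc.
'aaica': |S_i|=[93, 83, 71, 35, 19, 2] end={s31,s51} rej; 5/5 deletions ∈↓L.
'qccqaq': run [93, 83, 65, 35, 17, 7, 1] end={s31} — reject; 6/6 del acc.
6 words, ⪯-incomp.

Antichain: [cai, aiaq, cccc, aaqci, aaica, qccqaq].
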